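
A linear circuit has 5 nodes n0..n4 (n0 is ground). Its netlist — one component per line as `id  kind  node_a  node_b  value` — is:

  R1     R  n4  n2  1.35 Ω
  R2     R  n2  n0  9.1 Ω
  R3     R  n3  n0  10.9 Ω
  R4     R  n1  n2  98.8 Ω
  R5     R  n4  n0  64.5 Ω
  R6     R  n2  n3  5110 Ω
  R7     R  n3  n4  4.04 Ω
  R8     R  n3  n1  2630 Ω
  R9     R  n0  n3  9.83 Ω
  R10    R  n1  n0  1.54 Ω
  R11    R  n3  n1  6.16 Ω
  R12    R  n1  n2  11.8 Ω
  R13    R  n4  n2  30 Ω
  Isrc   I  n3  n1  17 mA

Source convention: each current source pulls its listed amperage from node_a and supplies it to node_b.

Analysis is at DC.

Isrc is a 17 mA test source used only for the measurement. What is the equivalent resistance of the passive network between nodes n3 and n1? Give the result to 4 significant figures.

Apply KCL at each of the 4 non-ground nodes and solve the resulting linear system.
Node n1: branches {R4, R8, R10, R11, R12, Isrc} → V_1 = 0.01183
Node n2: branches {R1, R2, R4, R6, R12, R13} → V_2 = -0.01180
Node n3: branches {R3, R6, R7, R8, R9, R11, Isrc} → V_3 = -0.03168
Node n4: branches {R1, R5, R7, R13} → V_4 = -0.01637

R_eq = 2.559 Ω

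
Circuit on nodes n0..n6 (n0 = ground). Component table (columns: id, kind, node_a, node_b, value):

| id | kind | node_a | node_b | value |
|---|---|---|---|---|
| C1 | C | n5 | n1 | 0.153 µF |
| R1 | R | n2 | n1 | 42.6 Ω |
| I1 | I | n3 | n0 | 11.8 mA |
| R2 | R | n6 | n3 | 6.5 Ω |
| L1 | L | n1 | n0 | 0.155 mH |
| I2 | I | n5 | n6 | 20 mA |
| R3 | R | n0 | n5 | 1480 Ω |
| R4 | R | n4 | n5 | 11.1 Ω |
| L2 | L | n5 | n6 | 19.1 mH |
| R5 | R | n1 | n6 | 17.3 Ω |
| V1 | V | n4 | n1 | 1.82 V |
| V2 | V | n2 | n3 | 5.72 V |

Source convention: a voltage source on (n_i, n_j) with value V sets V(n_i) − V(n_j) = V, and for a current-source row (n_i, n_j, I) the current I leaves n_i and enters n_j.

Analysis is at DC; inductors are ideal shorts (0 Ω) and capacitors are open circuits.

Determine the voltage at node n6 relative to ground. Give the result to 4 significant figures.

0.2204 V

MNA unknowns: 6 node voltages V₁..V_6 plus 4 source currents (L1, L2, V1, V2)
C1: Y=0.000 on G[5,1]
R1: Y=0.02347 on G[2,1]
I1: z[3]−=0.0118, z[0]+=0.0118
R2: Y=0.1538 on G[6,3]
L1: row V1−V0=0, i_L1 at 1,0
I2: z[5]−=0.02, z[6]+=0.02
R3: Y=0.0006757 on G[0,5]
R4: Y=0.09009 on G[4,5]
L2: row V5−V6=0, i_L2 at 5,6
R5: Y=0.05780 on G[1,6]
V1: row V4−V1=1.82, i_V1 at 4,1
V2: row V2−V3=5.72, i_V2 at 2,3
solve → V1=0.000, V2=5.087, V3=-0.6326, V4=1.820, V5=0.2204, V6=0.2204
aux → i_L1=-0.01195, i_L2=0.1240, i_V1=-0.1441, i_V2=-0.1194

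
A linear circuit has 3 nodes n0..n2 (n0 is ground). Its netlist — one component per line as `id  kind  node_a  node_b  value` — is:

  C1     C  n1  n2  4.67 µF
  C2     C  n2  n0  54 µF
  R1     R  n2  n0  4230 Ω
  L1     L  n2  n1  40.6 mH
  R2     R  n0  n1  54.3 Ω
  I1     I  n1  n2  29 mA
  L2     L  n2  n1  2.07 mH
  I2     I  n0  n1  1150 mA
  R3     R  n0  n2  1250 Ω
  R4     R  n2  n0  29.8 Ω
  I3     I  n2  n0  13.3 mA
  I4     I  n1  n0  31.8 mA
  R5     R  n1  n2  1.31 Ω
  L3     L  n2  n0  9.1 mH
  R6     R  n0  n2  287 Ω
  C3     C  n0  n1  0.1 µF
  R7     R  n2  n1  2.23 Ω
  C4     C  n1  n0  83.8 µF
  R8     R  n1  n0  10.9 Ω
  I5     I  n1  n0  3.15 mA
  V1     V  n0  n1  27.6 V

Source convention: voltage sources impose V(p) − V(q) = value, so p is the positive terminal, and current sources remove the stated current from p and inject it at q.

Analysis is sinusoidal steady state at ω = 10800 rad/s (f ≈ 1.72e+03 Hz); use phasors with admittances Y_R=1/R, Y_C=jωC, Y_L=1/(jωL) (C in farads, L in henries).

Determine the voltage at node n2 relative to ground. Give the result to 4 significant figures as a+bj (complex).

MNA unknowns: 2 node voltages V₁..V_2 plus 1 source current (V1)
C1: Y=0.000+0.05044j on G[1,2]
C2: Y=0.000+0.5832j on G[2,0]
R1: Y=0.0002364+0.000j on G[2,0]
L1: Y=0.000-0.002281j on G[2,1]
R2: Y=0.01842+0.000j on G[0,1]
I1: z[1]−=0.029, z[2]+=0.029
L2: Y=0.000-0.04473j on G[2,1]
I2: z[0]−=1.15, z[1]+=1.15
R3: Y=0.0008000+0.000j on G[0,2]
R4: Y=0.03356+0.000j on G[2,0]
I3: z[2]−=0.0133, z[0]+=0.0133
I4: z[1]−=0.0318, z[0]+=0.0318
R5: Y=0.7634+0.000j on G[1,2]
L3: Y=0.000-0.01018j on G[2,0]
R6: Y=0.003484+0.000j on G[0,2]
C3: Y=0.000+0.001080j on G[0,1]
R7: Y=0.4484+0.000j on G[2,1]
C4: Y=0.000+0.9050j on G[1,0]
R8: Y=0.09174+0.000j on G[1,0]
I5: z[1]−=0.00315, z[0]+=0.00315
V1: row V0−V1=27.6, i_V1 at 0,1
solve → V1=-27.60+0.000j, V2=-22.08+10.11j
aux → i_V1=-10.78-37.28j

-22.08+10.11j V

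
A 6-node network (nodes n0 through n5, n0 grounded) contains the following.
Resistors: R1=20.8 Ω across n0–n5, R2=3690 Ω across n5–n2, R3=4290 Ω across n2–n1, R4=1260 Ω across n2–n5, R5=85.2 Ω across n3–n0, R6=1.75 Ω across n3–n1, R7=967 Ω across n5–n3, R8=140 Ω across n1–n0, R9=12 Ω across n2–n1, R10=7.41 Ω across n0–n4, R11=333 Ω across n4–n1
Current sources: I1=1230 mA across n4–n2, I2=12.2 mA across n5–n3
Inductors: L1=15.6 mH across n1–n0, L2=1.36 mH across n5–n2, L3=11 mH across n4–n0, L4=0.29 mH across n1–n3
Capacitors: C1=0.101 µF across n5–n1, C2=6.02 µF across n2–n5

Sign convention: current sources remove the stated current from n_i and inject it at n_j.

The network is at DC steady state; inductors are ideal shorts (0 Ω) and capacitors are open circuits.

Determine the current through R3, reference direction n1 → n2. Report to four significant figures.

-0.002140 A

MNA unknowns: 5 node voltages V₁..V_5 plus 4 source currents (L1, L2, L3, L4)
R1: Y=0.04808 on G[0,5]
I1: z[4]−=1.23, z[2]+=1.23
R2: Y=0.0002710 on G[5,2]
R3: Y=0.0002331 on G[2,1]
R4: Y=0.0007937 on G[2,5]
R5: Y=0.01174 on G[3,0]
L1: row V1−V0=0, i_L1 at 1,0
C1: Y=0.000 on G[5,1]
R6: Y=0.5714 on G[3,1]
L2: row V5−V2=0, i_L2 at 5,2
L3: row V4−V0=0, i_L3 at 4,0
L4: row V1−V3=0, i_L4 at 1,3
R7: Y=0.001034 on G[5,3]
R8: Y=0.007143 on G[1,0]
R9: Y=0.08333 on G[2,1]
C2: Y=0.000 on G[2,5]
R10: Y=0.1350 on G[0,4]
R11: Y=0.003003 on G[4,1]
I2: z[5]−=0.0122, z[3]+=0.0122
solve → V1=0.000, V2=9.179, V3=0.000, V4=0.000, V5=9.179
aux → i_L1=0.7887, i_L2=-0.4630, i_L3=-1.230, i_L4=-0.02169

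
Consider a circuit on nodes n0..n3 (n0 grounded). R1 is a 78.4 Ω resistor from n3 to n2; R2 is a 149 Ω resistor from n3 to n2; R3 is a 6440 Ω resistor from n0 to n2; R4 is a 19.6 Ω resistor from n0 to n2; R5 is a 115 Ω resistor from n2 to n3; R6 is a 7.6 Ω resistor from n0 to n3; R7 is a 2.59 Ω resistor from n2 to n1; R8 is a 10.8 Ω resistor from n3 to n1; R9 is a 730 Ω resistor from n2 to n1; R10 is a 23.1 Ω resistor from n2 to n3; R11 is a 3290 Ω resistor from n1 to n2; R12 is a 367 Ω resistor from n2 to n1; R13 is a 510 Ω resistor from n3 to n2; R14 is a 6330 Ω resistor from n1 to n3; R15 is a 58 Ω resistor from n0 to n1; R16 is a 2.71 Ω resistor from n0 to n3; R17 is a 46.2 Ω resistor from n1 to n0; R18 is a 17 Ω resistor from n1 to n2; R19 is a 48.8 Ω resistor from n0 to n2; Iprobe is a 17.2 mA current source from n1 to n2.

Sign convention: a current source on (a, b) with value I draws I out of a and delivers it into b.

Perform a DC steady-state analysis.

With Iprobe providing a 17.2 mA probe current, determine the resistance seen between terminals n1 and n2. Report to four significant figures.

Apply KCL at each of the 3 non-ground nodes and solve the resulting linear system.
Node n1: branches {R7, R8, R9, R11, R12, R14, R15, R17, R18, Iprobe} → V_1 = -0.01789
Node n2: branches {R1, R2, R3, R4, R5, R7, R9, R10, R11, R12, R13, R18, R19, Iprobe} → V_2 = 0.01531
Node n3: branches {R1, R2, R5, R6, R8, R10, R13, R14, R16} → V_3 = -0.0008026

R_eq = 1.930 Ω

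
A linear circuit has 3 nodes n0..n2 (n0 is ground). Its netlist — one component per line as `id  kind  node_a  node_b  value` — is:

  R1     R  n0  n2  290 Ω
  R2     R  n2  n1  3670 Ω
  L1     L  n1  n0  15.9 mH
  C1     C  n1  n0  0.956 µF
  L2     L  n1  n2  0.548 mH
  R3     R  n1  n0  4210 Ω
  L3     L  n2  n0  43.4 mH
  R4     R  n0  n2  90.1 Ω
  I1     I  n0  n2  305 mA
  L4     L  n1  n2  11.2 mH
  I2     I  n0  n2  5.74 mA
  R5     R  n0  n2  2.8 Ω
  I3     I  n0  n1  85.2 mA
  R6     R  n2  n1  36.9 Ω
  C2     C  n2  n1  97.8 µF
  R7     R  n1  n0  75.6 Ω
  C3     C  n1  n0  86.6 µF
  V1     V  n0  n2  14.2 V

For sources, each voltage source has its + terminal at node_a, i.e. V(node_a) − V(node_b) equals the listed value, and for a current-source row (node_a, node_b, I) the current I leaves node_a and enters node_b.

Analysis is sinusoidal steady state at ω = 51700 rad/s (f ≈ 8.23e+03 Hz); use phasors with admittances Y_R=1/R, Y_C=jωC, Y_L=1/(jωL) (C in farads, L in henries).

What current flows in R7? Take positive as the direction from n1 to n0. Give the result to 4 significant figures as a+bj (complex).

-0.09877-2.018e-06j A

MNA unknowns: 2 node voltages V₁..V_2 plus 1 source current (V1)
R1: Y=0.003448+0.000j on G[0,2]
R2: Y=0.0002725+0.000j on G[2,1]
L1: Y=0.000-0.001217j on G[1,0]
C1: Y=0.000+0.04943j on G[1,0]
L2: Y=0.000-0.03530j on G[1,2]
R3: Y=0.0002375+0.000j on G[1,0]
L3: Y=0.000-0.0004457j on G[2,0]
R4: Y=0.01110+0.000j on G[0,2]
I1: z[0]−=0.305, z[2]+=0.305
L4: Y=0.000-0.001727j on G[1,2]
I2: z[0]−=0.00574, z[2]+=0.00574
R5: Y=0.3571+0.000j on G[0,2]
I3: z[0]−=0.0852, z[1]+=0.0852
R6: Y=0.02710+0.000j on G[2,1]
C2: Y=0.000+5.056j on G[2,1]
R7: Y=0.01323+0.000j on G[1,0]
C3: Y=0.000+4.477j on G[1,0]
V1: row V0−V2=14.2, i_V1 at 0,2
solve → V1=-7.467-0.0001526j, V2=-14.20+0.000j
aux → i_V1=-5.774-33.79j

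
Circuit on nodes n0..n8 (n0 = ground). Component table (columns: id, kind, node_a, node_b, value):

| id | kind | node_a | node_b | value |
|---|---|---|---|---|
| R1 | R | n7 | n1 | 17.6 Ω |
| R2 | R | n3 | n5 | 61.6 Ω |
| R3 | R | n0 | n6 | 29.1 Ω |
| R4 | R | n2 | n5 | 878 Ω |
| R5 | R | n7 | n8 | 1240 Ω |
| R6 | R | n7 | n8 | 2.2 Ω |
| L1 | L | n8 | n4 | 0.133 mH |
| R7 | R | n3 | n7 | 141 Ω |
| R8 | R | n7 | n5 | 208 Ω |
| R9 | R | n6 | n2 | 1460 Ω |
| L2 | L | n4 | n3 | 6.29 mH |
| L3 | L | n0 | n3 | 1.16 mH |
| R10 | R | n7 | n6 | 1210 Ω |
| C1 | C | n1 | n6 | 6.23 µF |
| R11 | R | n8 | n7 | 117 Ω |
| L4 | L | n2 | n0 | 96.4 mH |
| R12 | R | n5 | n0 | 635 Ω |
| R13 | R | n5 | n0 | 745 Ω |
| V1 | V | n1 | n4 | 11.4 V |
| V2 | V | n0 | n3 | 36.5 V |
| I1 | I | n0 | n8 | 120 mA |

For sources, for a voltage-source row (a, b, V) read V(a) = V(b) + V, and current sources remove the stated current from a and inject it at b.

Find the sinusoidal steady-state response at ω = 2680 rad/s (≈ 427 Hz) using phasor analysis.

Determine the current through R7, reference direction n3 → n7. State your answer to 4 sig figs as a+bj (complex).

Element admittances at ω=2680 rad/s:
  Y(R1) = 0.05682+0.000j S between n7,n1
  Y(R2) = 0.01623+0.000j S between n3,n5
  Y(R3) = 0.03436+0.000j S between n0,n6
  Y(R4) = 0.001139+0.000j S between n2,n5
  Y(R5) = 0.0008065+0.000j S between n7,n8
  Y(R6) = 0.4545+0.000j S between n7,n8
  Y(L1) = 0.000-2.806j S between n8,n4
  Y(R7) = 0.007092+0.000j S between n3,n7
  Y(R8) = 0.004808+0.000j S between n7,n5
  Y(R9) = 0.0006849+0.000j S between n6,n2
  Y(L2) = 0.000-0.05932j S between n4,n3
  Y(L3) = 0.000-0.3217j S between n0,n3
  Y(R10) = 0.0008264+0.000j S between n7,n6
  Y(C1) = 0.000+0.01670j S between n1,n6
  Y(R11) = 0.008547+0.000j S between n8,n7
  Y(L4) = 0.000-0.003871j S between n2,n0
  Y(R12) = 0.001575+0.000j S between n5,n0
  Y(R13) = 0.001342+0.000j S between n5,n0
  V1: constraint V(n1)−V(n4) = 11.4
  V2: constraint V(n0)−V(n3) = 36.5
  I1: injects 0.12 A into n8 (from n0)
Assemble and solve the 10×10 MNA system:
  V(n1)=-28.86+8.244j  V(n2)=-3.106-9.319j  V(n3)=-36.50+0.000j  V(n4)=-40.26+8.244j  V(n5)=-31.19+1.163j  V(n6)=-9.071-9.197j  V(n7)=-38.83+8.281j  V(n8)=-40.22+8.517j
  i(V1)=-0.2754+0.3325j  i(V2)=-0.5588+11.44j

0.01653-0.05873j A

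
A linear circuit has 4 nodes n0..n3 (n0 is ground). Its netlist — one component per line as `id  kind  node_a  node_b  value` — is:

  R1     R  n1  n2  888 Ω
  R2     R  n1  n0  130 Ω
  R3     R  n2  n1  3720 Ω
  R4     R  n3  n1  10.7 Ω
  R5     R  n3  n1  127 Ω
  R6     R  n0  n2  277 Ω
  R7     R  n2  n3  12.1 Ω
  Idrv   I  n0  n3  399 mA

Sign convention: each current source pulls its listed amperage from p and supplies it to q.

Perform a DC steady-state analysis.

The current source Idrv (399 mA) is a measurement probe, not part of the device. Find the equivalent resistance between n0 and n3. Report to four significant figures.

R_eq = 94.25 Ω

Apply KCL at each of the 3 non-ground nodes and solve the resulting linear system.
Node n1: branches {R1, R2, R3, R4, R5} → V_1 = 34.97
Node n2: branches {R1, R3, R6, R7} → V_2 = 36.02
Node n3: branches {R4, R5, R7, Idrv} → V_3 = 37.61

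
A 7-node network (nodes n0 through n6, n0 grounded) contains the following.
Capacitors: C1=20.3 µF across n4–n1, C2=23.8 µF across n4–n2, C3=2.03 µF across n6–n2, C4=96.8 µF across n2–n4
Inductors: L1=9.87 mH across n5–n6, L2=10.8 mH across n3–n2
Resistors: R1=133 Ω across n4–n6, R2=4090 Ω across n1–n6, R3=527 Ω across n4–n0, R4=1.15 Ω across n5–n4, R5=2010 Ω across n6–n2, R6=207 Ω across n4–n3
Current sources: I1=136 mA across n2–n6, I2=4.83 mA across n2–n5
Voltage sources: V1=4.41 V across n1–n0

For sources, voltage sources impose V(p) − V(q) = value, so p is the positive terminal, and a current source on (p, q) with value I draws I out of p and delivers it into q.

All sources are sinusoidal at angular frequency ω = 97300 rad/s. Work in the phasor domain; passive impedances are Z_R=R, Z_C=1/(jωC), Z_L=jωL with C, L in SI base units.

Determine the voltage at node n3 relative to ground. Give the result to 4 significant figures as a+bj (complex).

4.410+0.004167j V

MNA unknowns: 6 node voltages V₁..V_6 plus 1 source current (V1)
C1: Y=0.000+1.975j on G[4,1]
L1: Y=0.000-0.001041j on G[5,6]
C2: Y=0.000+2.316j on G[4,2]
R1: Y=0.007519+0.000j on G[4,6]
I1: z[2]−=0.136, z[6]+=0.136
R2: Y=0.0002445+0.000j on G[1,6]
L2: Y=0.000-0.0009516j on G[3,2]
R3: Y=0.001898+0.000j on G[4,0]
I2: z[2]−=0.00483, z[5]+=0.00483
C3: Y=0.000+0.1975j on G[6,2]
R4: Y=0.8696+0.000j on G[5,4]
R5: Y=0.0004975+0.000j on G[6,2]
C4: Y=0.000+9.419j on G[2,4]
R6: Y=0.004831+0.000j on G[4,3]
V1: row V1−V0=4.41, i_V1 at 1,0
solve → V1=4.410+0.000j, V2=4.411+0.004610j, V3=4.410+0.004167j, V4=4.410+0.004240j, V5=4.415+0.004211j, V6=4.440-0.6863j
aux → i_V1=-0.008368-8.046e-06j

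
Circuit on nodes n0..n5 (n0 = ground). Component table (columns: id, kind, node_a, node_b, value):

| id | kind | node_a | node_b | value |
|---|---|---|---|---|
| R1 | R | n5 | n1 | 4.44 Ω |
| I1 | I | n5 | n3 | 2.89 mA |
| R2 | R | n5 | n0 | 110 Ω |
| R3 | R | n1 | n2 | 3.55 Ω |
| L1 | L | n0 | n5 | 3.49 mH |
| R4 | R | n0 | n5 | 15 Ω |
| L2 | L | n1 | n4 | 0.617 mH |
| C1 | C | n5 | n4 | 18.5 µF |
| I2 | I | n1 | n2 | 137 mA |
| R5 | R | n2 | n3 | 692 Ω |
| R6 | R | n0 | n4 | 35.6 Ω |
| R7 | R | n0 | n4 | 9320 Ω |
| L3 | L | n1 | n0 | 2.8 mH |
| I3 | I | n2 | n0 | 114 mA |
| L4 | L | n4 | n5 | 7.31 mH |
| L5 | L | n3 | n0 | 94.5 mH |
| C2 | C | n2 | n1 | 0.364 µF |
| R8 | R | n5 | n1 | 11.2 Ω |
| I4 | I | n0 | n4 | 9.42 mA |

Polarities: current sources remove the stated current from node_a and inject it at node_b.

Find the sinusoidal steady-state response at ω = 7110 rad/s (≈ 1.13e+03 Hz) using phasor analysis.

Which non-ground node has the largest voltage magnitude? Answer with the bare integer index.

MNA unknowns: 5 node voltages V₁..V_5
R1: Y=0.2252+0.000j on G[5,1]
I1: z[5]−=0.00289, z[3]+=0.00289
R2: Y=0.009091+0.000j on G[5,0]
R3: Y=0.2817+0.000j on G[1,2]
L1: Y=0.000-0.04030j on G[0,5]
R4: Y=0.06667+0.000j on G[0,5]
L2: Y=0.000-0.2280j on G[1,4]
C1: Y=0.000+0.1315j on G[5,4]
I2: z[1]−=0.137, z[2]+=0.137
R5: Y=0.001445+0.000j on G[2,3]
R6: Y=0.02809+0.000j on G[0,4]
R7: Y=0.0001073+0.000j on G[0,4]
L3: Y=0.000-0.05023j on G[1,0]
I3: z[2]−=0.114, z[0]+=0.114
L4: Y=0.000-0.01924j on G[4,5]
L5: Y=0.000-0.001488j on G[3,0]
C2: Y=0.000+0.002588j on G[2,1]
R8: Y=0.08929+0.000j on G[5,1]
I4: z[0]−=0.00942, z[4]+=0.00942
solve → V1=-0.5755-0.5199j, V2=-0.4862-0.5155j, V3=0.9921+0.5064j, V4=-0.7134-0.2522j, V5=-0.4969-0.5326j

3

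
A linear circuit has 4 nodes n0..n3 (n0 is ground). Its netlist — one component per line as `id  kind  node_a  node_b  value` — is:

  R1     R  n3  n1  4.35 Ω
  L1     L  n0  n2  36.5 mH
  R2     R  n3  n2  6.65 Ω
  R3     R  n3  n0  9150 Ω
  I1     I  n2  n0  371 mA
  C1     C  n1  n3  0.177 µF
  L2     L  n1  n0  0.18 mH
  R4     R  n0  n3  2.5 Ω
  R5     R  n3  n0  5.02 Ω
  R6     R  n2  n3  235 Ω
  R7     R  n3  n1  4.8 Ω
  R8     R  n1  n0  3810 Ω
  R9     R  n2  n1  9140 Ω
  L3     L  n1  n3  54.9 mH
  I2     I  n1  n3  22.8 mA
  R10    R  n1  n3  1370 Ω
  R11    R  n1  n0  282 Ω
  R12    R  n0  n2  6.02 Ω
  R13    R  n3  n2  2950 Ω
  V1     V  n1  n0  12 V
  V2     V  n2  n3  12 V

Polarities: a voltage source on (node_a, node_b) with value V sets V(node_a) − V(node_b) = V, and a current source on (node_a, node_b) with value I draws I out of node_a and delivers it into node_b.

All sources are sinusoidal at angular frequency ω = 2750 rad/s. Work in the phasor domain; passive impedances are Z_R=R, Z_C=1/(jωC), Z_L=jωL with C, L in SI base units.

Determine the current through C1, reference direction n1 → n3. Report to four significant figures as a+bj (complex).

Apply KCL at each of the 3 non-ground nodes and solve the resulting linear system.
Node n1: branches {R1, C1, L2, R7, R8, R9, L3, I2, R10, R11, V1} → V_1 = 12.00+0.000j
Node n2: branches {L1, R2, I1, R6, R9, R12, R13, V2} → V_2 = 14.43+0.07057j
Node n3: branches {R1, R2, R3, C1, R4, R5, R6, R7, L3, I2, R10, R13, V2} → V_3 = 2.428+0.07057j
Source currents: i(V1)=-4.269+24.33j, i(V2)=-4.628+0.1320j

3.435e-05+0.004659j A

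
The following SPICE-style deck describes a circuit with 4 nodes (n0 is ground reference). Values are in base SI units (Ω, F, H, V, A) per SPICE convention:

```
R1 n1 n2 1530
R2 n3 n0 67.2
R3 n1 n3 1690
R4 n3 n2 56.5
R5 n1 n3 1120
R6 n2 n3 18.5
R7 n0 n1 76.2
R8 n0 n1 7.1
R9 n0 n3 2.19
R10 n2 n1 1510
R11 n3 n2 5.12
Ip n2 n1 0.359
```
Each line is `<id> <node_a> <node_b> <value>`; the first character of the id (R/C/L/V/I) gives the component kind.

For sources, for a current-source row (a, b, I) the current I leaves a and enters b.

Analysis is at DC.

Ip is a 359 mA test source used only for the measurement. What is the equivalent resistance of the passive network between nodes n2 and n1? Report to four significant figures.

MNA unknowns: 3 node voltages V₁..V_3
R1: Y=0.0006536 on G[1,2]
R2: Y=0.01488 on G[3,0]
R3: Y=0.0005917 on G[1,3]
R4: Y=0.01770 on G[3,2]
R5: Y=0.0008929 on G[1,3]
R6: Y=0.05405 on G[2,3]
R7: Y=0.01312 on G[0,1]
R8: Y=0.1408 on G[0,1]
R9: Y=0.4566 on G[0,3]
R10: Y=0.0006623 on G[2,1]
R11: Y=0.1953 on G[3,2]
Ip: z[2]−=0.359, z[1]+=0.359
solve → V1=2.266, V2=-2.063, V3=-0.7399

R_eq = 12.06 Ω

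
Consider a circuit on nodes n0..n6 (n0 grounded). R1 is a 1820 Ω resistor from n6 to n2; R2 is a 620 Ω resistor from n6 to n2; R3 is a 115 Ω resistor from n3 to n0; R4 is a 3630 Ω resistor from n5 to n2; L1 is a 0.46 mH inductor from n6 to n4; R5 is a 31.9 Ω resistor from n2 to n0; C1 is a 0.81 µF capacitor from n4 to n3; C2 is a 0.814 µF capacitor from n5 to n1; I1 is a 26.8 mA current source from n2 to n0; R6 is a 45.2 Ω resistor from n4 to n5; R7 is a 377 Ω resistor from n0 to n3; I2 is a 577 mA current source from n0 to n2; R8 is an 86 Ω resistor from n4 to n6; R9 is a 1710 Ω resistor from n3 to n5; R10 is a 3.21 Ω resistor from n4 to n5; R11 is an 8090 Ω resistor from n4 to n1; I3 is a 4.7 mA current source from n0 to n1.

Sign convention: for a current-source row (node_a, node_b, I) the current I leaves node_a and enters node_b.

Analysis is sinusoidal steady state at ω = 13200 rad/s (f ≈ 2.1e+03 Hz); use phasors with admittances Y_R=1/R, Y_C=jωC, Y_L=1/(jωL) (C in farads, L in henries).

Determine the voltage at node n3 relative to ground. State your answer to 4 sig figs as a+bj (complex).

MNA unknowns: 6 node voltages V₁..V_6
R1: Y=0.0005495+0.000j on G[6,2]
R2: Y=0.001613+0.000j on G[6,2]
R3: Y=0.008696+0.000j on G[3,0]
R4: Y=0.0002755+0.000j on G[5,2]
L1: Y=0.000-0.1647j on G[6,4]
R5: Y=0.03135+0.000j on G[2,0]
C1: Y=0.000+0.01069j on G[4,3]
C2: Y=0.000+0.01074j on G[5,1]
I1: z[2]−=0.0268, z[0]+=0.0268
R6: Y=0.02212+0.000j on G[4,5]
R7: Y=0.002653+0.000j on G[0,3]
I2: z[0]−=0.577, z[2]+=0.577
R8: Y=0.01163+0.000j on G[4,6]
R9: Y=0.0005848+0.000j on G[3,5]
R10: Y=0.3115+0.000j on G[4,5]
R11: Y=0.0001236+0.000j on G[4,1]
I3: z[0]−=0.0047, z[1]+=0.0047
solve → V1=3.905-3.201j, V2=16.56-0.1892j, V3=3.143+0.5225j, V4=3.877-2.772j, V5=3.900-2.764j, V6=3.857-2.603j

3.143+0.5225j V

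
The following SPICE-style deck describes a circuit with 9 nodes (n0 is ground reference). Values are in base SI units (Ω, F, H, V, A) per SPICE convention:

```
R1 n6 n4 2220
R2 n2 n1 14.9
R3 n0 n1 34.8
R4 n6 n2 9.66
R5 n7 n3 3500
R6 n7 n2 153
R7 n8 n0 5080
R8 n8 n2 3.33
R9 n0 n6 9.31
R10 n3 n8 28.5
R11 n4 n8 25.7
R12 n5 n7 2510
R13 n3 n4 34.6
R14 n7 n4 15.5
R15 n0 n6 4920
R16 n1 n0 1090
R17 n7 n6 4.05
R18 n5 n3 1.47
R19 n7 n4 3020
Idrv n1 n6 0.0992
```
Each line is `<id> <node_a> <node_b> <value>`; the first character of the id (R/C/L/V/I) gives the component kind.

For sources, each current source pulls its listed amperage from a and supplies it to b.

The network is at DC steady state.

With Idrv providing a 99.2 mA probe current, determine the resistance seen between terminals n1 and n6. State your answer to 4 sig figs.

MNA unknowns: 8 node voltages V₁..V_8
R1: Y=0.0004505 on G[6,4]
R2: Y=0.06711 on G[2,1]
R3: Y=0.02874 on G[0,1]
R4: Y=0.1035 on G[6,2]
R5: Y=0.0002857 on G[7,3]
R6: Y=0.006536 on G[7,2]
R7: Y=0.0001969 on G[8,0]
R8: Y=0.3003 on G[8,2]
R9: Y=0.1074 on G[0,6]
R10: Y=0.03509 on G[3,8]
R11: Y=0.03891 on G[4,8]
R12: Y=0.0003984 on G[5,7]
R13: Y=0.02890 on G[3,4]
R14: Y=0.06452 on G[7,4]
R15: Y=0.0002033 on G[0,6]
R16: Y=0.0009174 on G[1,0]
R17: Y=0.2469 on G[7,6]
R18: Y=0.6803 on G[5,3]
R19: Y=0.0003311 on G[7,4]
Idrv: z[1]−=0.0992, z[6]+=0.0992
solve → V1=-1.145, V2=-0.1731, V3=-0.03414, V4=0.07981, V5=-0.03397, V6=0.3158, V7=0.2571, V8=-0.1337

R_eq = 14.73 Ω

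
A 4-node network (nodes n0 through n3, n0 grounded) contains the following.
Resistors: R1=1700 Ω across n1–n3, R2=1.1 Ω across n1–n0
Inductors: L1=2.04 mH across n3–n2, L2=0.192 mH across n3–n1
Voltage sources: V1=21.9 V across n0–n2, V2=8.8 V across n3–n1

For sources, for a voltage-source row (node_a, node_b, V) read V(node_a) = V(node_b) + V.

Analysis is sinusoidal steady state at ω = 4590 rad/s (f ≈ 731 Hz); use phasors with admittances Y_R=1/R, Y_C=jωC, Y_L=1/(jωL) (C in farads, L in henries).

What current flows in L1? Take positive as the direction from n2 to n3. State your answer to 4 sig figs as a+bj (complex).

-0.3799+3.234j A

Apply KCL at each of the 3 non-ground nodes and solve the resulting linear system.
Node n1: branches {R1, L2, R2, V2} → V_1 = -0.4179+3.557j
Node n2: branches {L1, V1} → V_2 = -21.90+0.000j
Node n3: branches {R1, L1, L2, V2} → V_3 = 8.382+3.557j
Source currents: i(V1)=-0.3799+3.234j, i(V2)=-0.3851+13.22j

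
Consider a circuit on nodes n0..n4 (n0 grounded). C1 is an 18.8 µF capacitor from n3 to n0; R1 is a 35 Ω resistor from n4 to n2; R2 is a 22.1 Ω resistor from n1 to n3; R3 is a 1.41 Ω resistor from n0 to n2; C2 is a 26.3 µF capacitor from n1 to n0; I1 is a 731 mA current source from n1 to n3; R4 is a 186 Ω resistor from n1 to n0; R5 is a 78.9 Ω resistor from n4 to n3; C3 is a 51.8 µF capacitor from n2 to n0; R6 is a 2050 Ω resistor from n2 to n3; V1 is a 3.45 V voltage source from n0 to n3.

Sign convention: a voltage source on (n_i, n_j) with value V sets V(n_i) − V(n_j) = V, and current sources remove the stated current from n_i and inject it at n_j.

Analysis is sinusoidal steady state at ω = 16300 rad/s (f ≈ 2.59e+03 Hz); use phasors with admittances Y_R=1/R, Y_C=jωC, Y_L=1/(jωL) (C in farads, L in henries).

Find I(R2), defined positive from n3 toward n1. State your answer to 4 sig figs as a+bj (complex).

Element admittances at ω=16300 rad/s:
  Y(C1) = 0.000+0.3064j S between n3,n0
  Y(R1) = 0.02857+0.000j S between n4,n2
  Y(R2) = 0.04525+0.000j S between n1,n3
  Y(R3) = 0.7092+0.000j S between n0,n2
  Y(C2) = 0.000+0.4287j S between n1,n0
  I1: injects 0.731 A into n3 (from n1)
  Y(R4) = 0.005376+0.000j S between n1,n0
  Y(R5) = 0.01267+0.000j S between n4,n3
  Y(C3) = 0.000+0.8443j S between n2,n0
  Y(R6) = 0.0004878+0.000j S between n2,n3
  V1: constraint V(n0)−V(n3) = 3.45
Assemble and solve the 5×5 MNA system:
  V(n1)=-0.2410+2.041j  V(n2)=-0.01869+0.02196j  V(n3)=-3.450+0.000j  V(n4)=-1.073+0.01521j
  i(V1)=-0.9080-1.150j

-0.1452-0.09235j A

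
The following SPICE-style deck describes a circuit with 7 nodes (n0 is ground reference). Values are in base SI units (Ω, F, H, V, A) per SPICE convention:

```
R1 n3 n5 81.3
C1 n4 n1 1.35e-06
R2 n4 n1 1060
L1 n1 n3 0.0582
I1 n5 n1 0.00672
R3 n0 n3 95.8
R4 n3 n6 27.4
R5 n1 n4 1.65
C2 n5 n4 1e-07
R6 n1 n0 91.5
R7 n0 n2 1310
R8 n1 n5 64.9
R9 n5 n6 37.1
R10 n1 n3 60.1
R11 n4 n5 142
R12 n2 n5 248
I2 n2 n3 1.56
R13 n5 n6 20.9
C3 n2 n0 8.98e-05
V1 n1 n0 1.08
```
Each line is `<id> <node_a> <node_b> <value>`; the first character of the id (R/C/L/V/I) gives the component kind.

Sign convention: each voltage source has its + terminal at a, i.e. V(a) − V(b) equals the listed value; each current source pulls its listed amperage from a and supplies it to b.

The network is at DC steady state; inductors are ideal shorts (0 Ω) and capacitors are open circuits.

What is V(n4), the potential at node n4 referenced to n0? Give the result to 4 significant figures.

MNA unknowns: 6 node voltages V₁..V_6 plus 2 source currents (L1, V1)
R1: Y=0.01230 on G[3,5]
C1: Y=0.000 on G[4,1]
R2: Y=0.0009434 on G[4,1]
L1: row V1−V3=0, i_L1 at 1,3
I1: z[5]−=0.00672, z[1]+=0.00672
R3: Y=0.01044 on G[0,3]
R4: Y=0.03650 on G[3,6]
R5: Y=0.6061 on G[1,4]
C2: Y=0.000 on G[5,4]
R6: Y=0.01093 on G[1,0]
R7: Y=0.0007634 on G[0,2]
R8: Y=0.01541 on G[1,5]
R9: Y=0.02695 on G[5,6]
R10: Y=0.01664 on G[1,3]
R11: Y=0.007042 on G[4,5]
R12: Y=0.004032 on G[2,5]
I2: z[2]−=1.56, z[3]+=1.56
R13: Y=0.04785 on G[5,6]
C3: Y=0.000 on G[2,0]
V1: row V1−V0=1.08, i_V1 at 1,0
solve → V1=1.080, V2=-342.9, V3=1.080, V4=0.8272, V5=-20.96, V6=-13.74
aux → i_L1=-0.7369, i_V1=0.2387

0.8272 V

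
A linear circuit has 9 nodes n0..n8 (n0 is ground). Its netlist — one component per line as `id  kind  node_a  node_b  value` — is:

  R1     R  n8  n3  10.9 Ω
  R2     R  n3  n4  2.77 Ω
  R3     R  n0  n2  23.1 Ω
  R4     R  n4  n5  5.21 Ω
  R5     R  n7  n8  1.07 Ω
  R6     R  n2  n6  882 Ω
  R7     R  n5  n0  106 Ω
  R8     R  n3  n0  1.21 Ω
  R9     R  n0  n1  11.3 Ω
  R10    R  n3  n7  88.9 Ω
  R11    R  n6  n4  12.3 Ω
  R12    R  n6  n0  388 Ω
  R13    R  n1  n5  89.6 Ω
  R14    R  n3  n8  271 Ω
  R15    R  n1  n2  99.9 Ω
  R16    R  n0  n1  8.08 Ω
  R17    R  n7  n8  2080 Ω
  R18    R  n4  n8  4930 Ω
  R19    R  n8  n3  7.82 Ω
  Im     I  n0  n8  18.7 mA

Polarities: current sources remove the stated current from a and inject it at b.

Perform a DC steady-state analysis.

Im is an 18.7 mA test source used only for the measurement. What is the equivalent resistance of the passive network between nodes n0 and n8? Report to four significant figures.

R_eq = 5.443 Ω

Element admittances at DC:
  Y(R1) = 0.09174 S between n8,n3
  Y(R2) = 0.3610 S between n3,n4
  Y(R3) = 0.04329 S between n0,n2
  Y(R4) = 0.1919 S between n4,n5
  Y(R5) = 0.9346 S between n7,n8
  Y(R6) = 0.001134 S between n2,n6
  Y(R7) = 0.009434 S between n5,n0
  Y(R8) = 0.8264 S between n3,n0
  Y(R9) = 0.08850 S between n0,n1
  Y(R10) = 0.01125 S between n3,n7
  Y(R11) = 0.08130 S between n6,n4
  Y(R12) = 0.002577 S between n6,n0
  Y(R13) = 0.01116 S between n1,n5
  Y(R14) = 0.003690 S between n3,n8
  Y(R15) = 0.01001 S between n1,n2
  Y(R16) = 0.1238 S between n0,n1
  Y(R17) = 0.0004808 S between n7,n8
  Y(R18) = 0.0002028 S between n4,n8
  Y(R19) = 0.1279 S between n8,n3
  Im: injects 0.0187 A into n8 (from n0)
Assemble and solve the 8×8 MNA system:
  V(n1)=0.0009287  V(n2)=0.0005867  V(n3)=0.02208  V(n4)=0.02087  V(n5)=0.01890  V(n6)=0.01997  V(n7)=0.1008  V(n8)=0.1018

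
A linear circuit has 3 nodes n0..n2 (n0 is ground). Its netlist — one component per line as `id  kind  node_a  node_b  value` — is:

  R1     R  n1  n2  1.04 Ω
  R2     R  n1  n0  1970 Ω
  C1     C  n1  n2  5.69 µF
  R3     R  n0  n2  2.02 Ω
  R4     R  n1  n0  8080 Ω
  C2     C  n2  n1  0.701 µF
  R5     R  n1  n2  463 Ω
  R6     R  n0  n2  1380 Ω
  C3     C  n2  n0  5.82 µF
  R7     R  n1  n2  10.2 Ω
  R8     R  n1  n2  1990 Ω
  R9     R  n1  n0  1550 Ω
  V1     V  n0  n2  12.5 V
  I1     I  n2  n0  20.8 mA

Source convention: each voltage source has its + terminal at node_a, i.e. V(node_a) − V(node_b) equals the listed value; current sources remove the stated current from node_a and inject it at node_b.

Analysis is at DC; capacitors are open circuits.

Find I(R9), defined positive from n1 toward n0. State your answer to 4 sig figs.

Element admittances at DC:
  Y(R1) = 0.9615 S between n1,n2
  Y(R2) = 0.0005076 S between n1,n0
  Y(C1) = 0.000 S between n1,n2
  Y(R3) = 0.4950 S between n0,n2
  Y(R4) = 0.0001238 S between n1,n0
  Y(C2) = 0.000 S between n2,n1
  Y(R5) = 0.002160 S between n1,n2
  Y(R6) = 0.0007246 S between n0,n2
  Y(C3) = 0.000 S between n2,n0
  Y(R7) = 0.09804 S between n1,n2
  Y(R8) = 0.0005025 S between n1,n2
  Y(R9) = 0.0006452 S between n1,n0
  V1: constraint V(n0)−V(n2) = 12.5
  I1: injects 0.0208 A into n0 (from n2)
Assemble and solve the 3×3 MNA system:
  V(n1)=-12.48  V(n2)=-12.50
  i(V1)=-6.192

-0.008055 A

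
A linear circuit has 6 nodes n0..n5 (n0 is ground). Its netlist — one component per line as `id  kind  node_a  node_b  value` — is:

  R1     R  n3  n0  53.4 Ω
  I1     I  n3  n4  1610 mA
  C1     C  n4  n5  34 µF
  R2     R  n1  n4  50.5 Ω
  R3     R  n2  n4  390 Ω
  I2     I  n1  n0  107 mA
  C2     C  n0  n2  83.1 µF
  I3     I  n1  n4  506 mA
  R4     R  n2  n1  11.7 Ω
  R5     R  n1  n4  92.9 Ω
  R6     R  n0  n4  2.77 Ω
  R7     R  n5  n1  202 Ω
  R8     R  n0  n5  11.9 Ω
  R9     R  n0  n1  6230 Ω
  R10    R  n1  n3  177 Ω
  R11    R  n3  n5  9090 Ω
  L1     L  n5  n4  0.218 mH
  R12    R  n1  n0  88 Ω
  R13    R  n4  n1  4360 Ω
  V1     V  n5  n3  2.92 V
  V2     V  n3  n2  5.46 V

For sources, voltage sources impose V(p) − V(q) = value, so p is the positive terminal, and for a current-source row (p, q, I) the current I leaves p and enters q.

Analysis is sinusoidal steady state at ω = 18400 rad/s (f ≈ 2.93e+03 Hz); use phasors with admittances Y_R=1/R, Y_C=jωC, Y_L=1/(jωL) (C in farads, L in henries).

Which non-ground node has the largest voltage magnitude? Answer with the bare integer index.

Apply KCL at each of the 5 non-ground nodes and solve the resulting linear system.
Node n1: branches {R2, I2, I3, R4, R5, R7, R9, R10, R12, R13} → V_1 = -3.143+1.771j
Node n2: branches {R3, C2, R4, V2} → V_2 = -0.6672+1.831j
Node n3: branches {R1, I1, R10, R11, V1, V2} → V_3 = 4.793+1.831j
Node n4: branches {I1, C1, R2, R3, I3, R5, R6, L1, R13} → V_4 = 5.514+2.248j
Node n5: branches {C1, R7, R8, R11, L1, V1} → V_5 = 7.713+1.831j
Source currents: i(V1)=-0.8593-0.9815j, i(V2)=-2.604-1.016j

5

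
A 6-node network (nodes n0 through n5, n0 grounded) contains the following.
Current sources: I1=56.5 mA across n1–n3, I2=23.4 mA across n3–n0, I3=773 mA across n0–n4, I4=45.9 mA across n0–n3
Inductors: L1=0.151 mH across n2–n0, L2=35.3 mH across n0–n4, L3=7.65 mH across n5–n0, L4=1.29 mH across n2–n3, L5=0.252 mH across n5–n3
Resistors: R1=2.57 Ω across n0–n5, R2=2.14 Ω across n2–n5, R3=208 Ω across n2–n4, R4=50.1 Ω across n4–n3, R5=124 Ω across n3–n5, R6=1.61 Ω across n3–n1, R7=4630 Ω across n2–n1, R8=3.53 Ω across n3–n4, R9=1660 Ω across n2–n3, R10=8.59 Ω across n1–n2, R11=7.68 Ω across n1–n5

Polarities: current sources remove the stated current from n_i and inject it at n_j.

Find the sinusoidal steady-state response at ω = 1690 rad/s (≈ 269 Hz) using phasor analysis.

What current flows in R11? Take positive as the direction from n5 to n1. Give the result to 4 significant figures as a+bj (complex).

0.02609-0.01703j A

Element admittances at ω=1690 rad/s:
  I1: injects 0.0565 A into n3 (from n1)
  Y(L1) = 0.000-3.919j S between n2,n0
  Y(R1) = 0.3891+0.000j S between n0,n5
  Y(R2) = 0.4673+0.000j S between n2,n5
  Y(L2) = 0.000-0.01676j S between n0,n4
  Y(R3) = 0.004808+0.000j S between n2,n4
  Y(R4) = 0.01996+0.000j S between n4,n3
  Y(R5) = 0.008065+0.000j S between n3,n5
  Y(R6) = 0.6211+0.000j S between n3,n1
  I2: injects 0.0234 A into n0 (from n3)
  Y(L3) = 0.000-0.07735j S between n5,n0
  Y(R7) = 0.0002160+0.000j S between n2,n1
  I3: injects 0.773 A into n4 (from n0)
  Y(R8) = 0.2833+0.000j S between n3,n4
  Y(R9) = 0.0006024+0.000j S between n2,n3
  Y(R10) = 0.1164+0.000j S between n1,n2
  Y(L4) = 0.000-0.4587j S between n2,n3
  Y(L5) = 0.000-2.348j S between n5,n3
  Y(R11) = 0.1302+0.000j S between n1,n5
  I4: injects 0.0459 A into n3 (from n0)
Assemble and solve the 5×5 MNA system:
  V(n1)=0.3685+0.5108j  V(n2)=0.01391+0.1358j  V(n3)=0.4841+0.6086j  V(n4)=2.945+0.7615j  V(n5)=0.5689+0.3800j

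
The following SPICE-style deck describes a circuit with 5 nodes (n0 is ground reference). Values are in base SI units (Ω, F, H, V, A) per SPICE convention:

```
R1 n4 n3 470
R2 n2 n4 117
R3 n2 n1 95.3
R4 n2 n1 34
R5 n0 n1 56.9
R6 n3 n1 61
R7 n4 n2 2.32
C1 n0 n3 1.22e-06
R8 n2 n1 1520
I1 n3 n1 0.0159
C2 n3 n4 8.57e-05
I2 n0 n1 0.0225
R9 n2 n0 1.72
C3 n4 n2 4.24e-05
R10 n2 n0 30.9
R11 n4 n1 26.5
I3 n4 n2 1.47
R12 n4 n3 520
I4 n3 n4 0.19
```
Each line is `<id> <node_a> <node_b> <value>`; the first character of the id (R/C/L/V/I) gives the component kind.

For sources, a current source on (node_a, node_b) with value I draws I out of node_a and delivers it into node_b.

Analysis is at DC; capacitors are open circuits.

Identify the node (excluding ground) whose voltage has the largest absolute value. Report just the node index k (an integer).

Element admittances at DC:
  Y(R1) = 0.002128 S between n4,n3
  Y(R2) = 0.008547 S between n2,n4
  Y(R3) = 0.01049 S between n2,n1
  Y(R4) = 0.02941 S between n2,n1
  Y(R5) = 0.01757 S between n0,n1
  Y(R6) = 0.01639 S between n3,n1
  Y(R7) = 0.4310 S between n4,n2
  Y(C1) = 0.000 S between n0,n3
  Y(R8) = 0.0006579 S between n2,n1
  I1: injects 0.0159 A into n1 (from n3)
  Y(C2) = 0.000 S between n3,n4
  I2: injects 0.0225 A into n1 (from n0)
  Y(R9) = 0.5814 S between n2,n0
  Y(C3) = 0.000 S between n4,n2
  Y(R10) = 0.03236 S between n2,n0
  Y(R11) = 0.03774 S between n4,n1
  I3: injects 1.47 A into n2 (from n4)
  Y(R12) = 0.001923 S between n4,n3
  I4: injects 0.19 A into n4 (from n3)
Assemble and solve the 4×4 MNA system:
  V(n1)=-2.417  V(n2)=0.1059  V(n3)=-12.58  V(n4)=-2.858

3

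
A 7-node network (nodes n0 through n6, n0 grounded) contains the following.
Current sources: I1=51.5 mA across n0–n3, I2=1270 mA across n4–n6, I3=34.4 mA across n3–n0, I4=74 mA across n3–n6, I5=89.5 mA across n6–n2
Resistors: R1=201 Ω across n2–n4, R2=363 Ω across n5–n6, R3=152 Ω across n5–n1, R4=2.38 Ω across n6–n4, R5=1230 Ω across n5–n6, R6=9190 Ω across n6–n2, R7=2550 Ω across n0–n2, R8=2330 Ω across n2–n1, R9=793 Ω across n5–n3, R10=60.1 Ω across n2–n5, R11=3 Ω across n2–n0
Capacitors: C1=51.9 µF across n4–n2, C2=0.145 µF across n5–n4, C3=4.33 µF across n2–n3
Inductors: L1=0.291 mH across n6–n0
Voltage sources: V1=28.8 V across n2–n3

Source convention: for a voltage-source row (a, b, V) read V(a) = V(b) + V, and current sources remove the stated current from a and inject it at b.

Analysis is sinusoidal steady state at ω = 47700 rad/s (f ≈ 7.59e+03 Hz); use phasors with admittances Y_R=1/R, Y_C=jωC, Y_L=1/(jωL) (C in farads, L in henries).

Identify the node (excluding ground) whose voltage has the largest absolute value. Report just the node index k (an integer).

3

MNA unknowns: 6 node voltages V₁..V_6 plus 1 source current (V1)
I1: z[0]−=0.0515, z[3]+=0.0515
R1: Y=0.004975+0.000j on G[2,4]
R2: Y=0.002755+0.000j on G[5,6]
C1: Y=0.000+2.476j on G[4,2]
R3: Y=0.006579+0.000j on G[5,1]
R4: Y=0.4202+0.000j on G[6,4]
I2: z[4]−=1.27, z[6]+=1.27
R5: Y=0.0008130+0.000j on G[5,6]
C2: Y=0.000+0.006916j on G[5,4]
R6: Y=0.0001088+0.000j on G[6,2]
R7: Y=0.0003922+0.000j on G[0,2]
I3: z[3]−=0.0344, z[0]+=0.0344
I4: z[3]−=0.074, z[6]+=0.074
R8: Y=0.0004292+0.000j on G[2,1]
C3: Y=0.000+0.2065j on G[2,3]
I5: z[6]−=0.0895, z[2]+=0.0895
L1: Y=0.000-0.07204j on G[6,0]
R9: Y=0.001261+0.000j on G[5,3]
R10: Y=0.01664+0.000j on G[2,5]
R11: Y=0.3333+0.000j on G[2,0]
V1: row V2−V3=28.8, i_V1 at 2,3
solve → V1=-1.186+0.9909j, V2=-0.1807+0.5744j, V3=-28.98+0.5744j, V4=-0.1067+0.6190j, V5=-1.252+1.018j, V6=2.661+1.075j
aux → i_V1=0.02193-5.949j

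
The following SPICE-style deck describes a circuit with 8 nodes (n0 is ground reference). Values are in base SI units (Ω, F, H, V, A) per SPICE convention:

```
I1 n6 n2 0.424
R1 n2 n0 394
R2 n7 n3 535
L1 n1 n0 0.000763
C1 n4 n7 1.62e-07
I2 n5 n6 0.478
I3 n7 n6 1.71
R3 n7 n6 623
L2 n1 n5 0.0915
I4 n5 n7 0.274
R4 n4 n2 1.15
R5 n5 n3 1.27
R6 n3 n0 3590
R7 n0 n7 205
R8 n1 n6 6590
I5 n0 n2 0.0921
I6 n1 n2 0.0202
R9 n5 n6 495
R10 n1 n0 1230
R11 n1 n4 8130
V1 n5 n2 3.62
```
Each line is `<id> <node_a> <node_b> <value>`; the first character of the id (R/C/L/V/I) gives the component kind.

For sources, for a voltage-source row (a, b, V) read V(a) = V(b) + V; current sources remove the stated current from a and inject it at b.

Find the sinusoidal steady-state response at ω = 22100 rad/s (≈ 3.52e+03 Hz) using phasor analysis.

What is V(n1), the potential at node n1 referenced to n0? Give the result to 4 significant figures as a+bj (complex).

Element admittances at ω=22100 rad/s:
  I1: injects 0.424 A into n2 (from n6)
  Y(R1) = 0.002538+0.000j S between n2,n0
  Y(R2) = 0.001869+0.000j S between n7,n3
  Y(L1) = 0.000-0.05930j S between n1,n0
  Y(C1) = 0.000+0.003580j S between n4,n7
  I2: injects 0.478 A into n6 (from n5)
  I3: injects 1.71 A into n6 (from n7)
  Y(R3) = 0.001605+0.000j S between n7,n6
  Y(L2) = 0.000-0.0004945j S between n1,n5
  I4: injects 0.274 A into n7 (from n5)
  Y(R4) = 0.8696+0.000j S between n4,n2
  Y(R5) = 0.7874+0.000j S between n5,n3
  Y(R6) = 0.0002786+0.000j S between n3,n0
  Y(R7) = 0.004878+0.000j S between n0,n7
  Y(R8) = 0.0001517+0.000j S between n1,n6
  I5: injects 0.0921 A into n2 (from n0)
  I6: injects 0.0202 A into n2 (from n1)
  Y(R9) = 0.002020+0.000j S between n5,n6
  Y(R10) = 0.0008130+0.000j S between n1,n0
  Y(R11) = 0.0001230+0.000j S between n1,n4
  V1: constraint V(n5)−V(n2) = 3.62
Assemble and solve the 8×8 MNA system:
  V(n1)=0.7174+0.7097j  V(n2)=69.03-40.19j  V(n3)=72.38-40.01j  V(n4)=68.72-40.59j  V(n5)=72.65-40.19j  V(n6)=493.2-7.954j  V(n7)=-29.92+31.80j
  i(V1)=-0.09355+0.2461j

0.7174+0.7097j V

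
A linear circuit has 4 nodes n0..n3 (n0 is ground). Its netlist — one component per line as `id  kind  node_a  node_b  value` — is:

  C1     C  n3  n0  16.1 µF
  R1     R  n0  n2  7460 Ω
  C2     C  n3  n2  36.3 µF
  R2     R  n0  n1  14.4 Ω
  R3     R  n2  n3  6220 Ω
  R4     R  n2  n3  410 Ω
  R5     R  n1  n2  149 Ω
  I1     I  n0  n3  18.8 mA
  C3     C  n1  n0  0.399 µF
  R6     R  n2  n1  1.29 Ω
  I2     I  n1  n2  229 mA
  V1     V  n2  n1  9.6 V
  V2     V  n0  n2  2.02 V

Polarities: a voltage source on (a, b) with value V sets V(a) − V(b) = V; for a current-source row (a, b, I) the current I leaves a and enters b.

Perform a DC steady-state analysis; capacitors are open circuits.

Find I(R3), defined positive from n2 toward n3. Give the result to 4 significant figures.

Element admittances at DC:
  Y(C1) = 0.000 S between n3,n0
  Y(R1) = 0.0001340 S between n0,n2
  Y(C2) = 0.000 S between n3,n2
  Y(R2) = 0.06944 S between n0,n1
  Y(R3) = 0.0001608 S between n2,n3
  Y(R4) = 0.002439 S between n2,n3
  Y(R5) = 0.006711 S between n1,n2
  I1: injects 0.0188 A into n3 (from n0)
  Y(C3) = 0.000 S between n1,n0
  Y(R6) = 0.7752 S between n2,n1
  I2: injects 0.229 A into n2 (from n1)
  V1: constraint V(n2)−V(n1) = 9.6
  V2: constraint V(n0)−V(n2) = 2.02
Assemble and solve the 5×5 MNA system:
  V(n1)=-11.62  V(n2)=-2.020  V(n3)=5.211
  i(V1)=-8.084  i(V2)=-0.8260

-0.001163 A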